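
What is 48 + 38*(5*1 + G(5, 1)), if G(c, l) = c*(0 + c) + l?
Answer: 1226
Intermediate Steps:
G(c, l) = l + c² (G(c, l) = c*c + l = c² + l = l + c²)
48 + 38*(5*1 + G(5, 1)) = 48 + 38*(5*1 + (1 + 5²)) = 48 + 38*(5 + (1 + 25)) = 48 + 38*(5 + 26) = 48 + 38*31 = 48 + 1178 = 1226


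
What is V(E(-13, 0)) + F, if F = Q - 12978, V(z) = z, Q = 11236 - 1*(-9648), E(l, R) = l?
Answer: 7893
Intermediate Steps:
Q = 20884 (Q = 11236 + 9648 = 20884)
F = 7906 (F = 20884 - 12978 = 7906)
V(E(-13, 0)) + F = -13 + 7906 = 7893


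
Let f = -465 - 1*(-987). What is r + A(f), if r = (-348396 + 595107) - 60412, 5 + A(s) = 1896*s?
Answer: 1176006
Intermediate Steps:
f = 522 (f = -465 + 987 = 522)
A(s) = -5 + 1896*s
r = 186299 (r = 246711 - 60412 = 186299)
r + A(f) = 186299 + (-5 + 1896*522) = 186299 + (-5 + 989712) = 186299 + 989707 = 1176006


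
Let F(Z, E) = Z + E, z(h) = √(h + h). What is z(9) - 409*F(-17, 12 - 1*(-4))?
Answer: 409 + 3*√2 ≈ 413.24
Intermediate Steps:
z(h) = √2*√h (z(h) = √(2*h) = √2*√h)
F(Z, E) = E + Z
z(9) - 409*F(-17, 12 - 1*(-4)) = √2*√9 - 409*((12 - 1*(-4)) - 17) = √2*3 - 409*((12 + 4) - 17) = 3*√2 - 409*(16 - 17) = 3*√2 - 409*(-1) = 3*√2 + 409 = 409 + 3*√2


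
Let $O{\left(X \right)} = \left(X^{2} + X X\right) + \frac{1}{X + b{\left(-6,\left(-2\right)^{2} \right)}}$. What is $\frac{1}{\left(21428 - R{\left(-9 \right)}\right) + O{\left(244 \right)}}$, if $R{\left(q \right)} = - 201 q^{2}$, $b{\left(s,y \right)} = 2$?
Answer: $\frac{246}{38568127} \approx 6.3783 \cdot 10^{-6}$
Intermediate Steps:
$O{\left(X \right)} = \frac{1}{2 + X} + 2 X^{2}$ ($O{\left(X \right)} = \left(X^{2} + X X\right) + \frac{1}{X + 2} = \left(X^{2} + X^{2}\right) + \frac{1}{2 + X} = 2 X^{2} + \frac{1}{2 + X} = \frac{1}{2 + X} + 2 X^{2}$)
$\frac{1}{\left(21428 - R{\left(-9 \right)}\right) + O{\left(244 \right)}} = \frac{1}{\left(21428 - - 201 \left(-9\right)^{2}\right) + \frac{1 + 2 \cdot 244^{3} + 4 \cdot 244^{2}}{2 + 244}} = \frac{1}{\left(21428 - \left(-201\right) 81\right) + \frac{1 + 2 \cdot 14526784 + 4 \cdot 59536}{246}} = \frac{1}{\left(21428 - -16281\right) + \frac{1 + 29053568 + 238144}{246}} = \frac{1}{\left(21428 + 16281\right) + \frac{1}{246} \cdot 29291713} = \frac{1}{37709 + \frac{29291713}{246}} = \frac{1}{\frac{38568127}{246}} = \frac{246}{38568127}$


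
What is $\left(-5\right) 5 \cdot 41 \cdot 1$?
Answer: $-1025$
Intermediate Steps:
$\left(-5\right) 5 \cdot 41 \cdot 1 = \left(-25\right) 41 \cdot 1 = \left(-1025\right) 1 = -1025$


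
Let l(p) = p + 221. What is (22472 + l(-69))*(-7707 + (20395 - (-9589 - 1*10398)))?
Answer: 739239200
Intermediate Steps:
l(p) = 221 + p
(22472 + l(-69))*(-7707 + (20395 - (-9589 - 1*10398))) = (22472 + (221 - 69))*(-7707 + (20395 - (-9589 - 1*10398))) = (22472 + 152)*(-7707 + (20395 - (-9589 - 10398))) = 22624*(-7707 + (20395 - 1*(-19987))) = 22624*(-7707 + (20395 + 19987)) = 22624*(-7707 + 40382) = 22624*32675 = 739239200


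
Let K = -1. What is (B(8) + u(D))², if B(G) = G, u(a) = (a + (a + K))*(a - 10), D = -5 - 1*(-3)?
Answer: 4624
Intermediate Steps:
D = -2 (D = -5 + 3 = -2)
u(a) = (-1 + 2*a)*(-10 + a) (u(a) = (a + (a - 1))*(a - 10) = (a + (-1 + a))*(-10 + a) = (-1 + 2*a)*(-10 + a))
(B(8) + u(D))² = (8 + (10 - 21*(-2) + 2*(-2)²))² = (8 + (10 + 42 + 2*4))² = (8 + (10 + 42 + 8))² = (8 + 60)² = 68² = 4624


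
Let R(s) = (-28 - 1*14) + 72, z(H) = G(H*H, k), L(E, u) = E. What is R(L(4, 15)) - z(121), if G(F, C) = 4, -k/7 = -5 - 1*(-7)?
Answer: 26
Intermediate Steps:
k = -14 (k = -7*(-5 - 1*(-7)) = -7*(-5 + 7) = -7*2 = -14)
z(H) = 4
R(s) = 30 (R(s) = (-28 - 14) + 72 = -42 + 72 = 30)
R(L(4, 15)) - z(121) = 30 - 1*4 = 30 - 4 = 26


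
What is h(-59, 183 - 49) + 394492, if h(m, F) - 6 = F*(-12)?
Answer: 392890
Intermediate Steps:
h(m, F) = 6 - 12*F (h(m, F) = 6 + F*(-12) = 6 - 12*F)
h(-59, 183 - 49) + 394492 = (6 - 12*(183 - 49)) + 394492 = (6 - 12*134) + 394492 = (6 - 1608) + 394492 = -1602 + 394492 = 392890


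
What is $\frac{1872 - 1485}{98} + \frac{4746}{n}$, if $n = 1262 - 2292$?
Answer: $- \frac{33249}{50470} \approx -0.65879$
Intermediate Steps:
$n = -1030$ ($n = 1262 - 2292 = -1030$)
$\frac{1872 - 1485}{98} + \frac{4746}{n} = \frac{1872 - 1485}{98} + \frac{4746}{-1030} = 387 \cdot \frac{1}{98} + 4746 \left(- \frac{1}{1030}\right) = \frac{387}{98} - \frac{2373}{515} = - \frac{33249}{50470}$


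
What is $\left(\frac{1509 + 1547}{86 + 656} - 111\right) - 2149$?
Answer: $- \frac{836932}{371} \approx -2255.9$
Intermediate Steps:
$\left(\frac{1509 + 1547}{86 + 656} - 111\right) - 2149 = \left(\frac{3056}{742} - 111\right) - 2149 = \left(3056 \cdot \frac{1}{742} - 111\right) - 2149 = \left(\frac{1528}{371} - 111\right) - 2149 = - \frac{39653}{371} - 2149 = - \frac{836932}{371}$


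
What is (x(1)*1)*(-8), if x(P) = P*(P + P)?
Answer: -16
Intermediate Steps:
x(P) = 2*P² (x(P) = P*(2*P) = 2*P²)
(x(1)*1)*(-8) = ((2*1²)*1)*(-8) = ((2*1)*1)*(-8) = (2*1)*(-8) = 2*(-8) = -16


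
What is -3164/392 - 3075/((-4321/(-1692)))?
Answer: -73328873/60494 ≈ -1212.2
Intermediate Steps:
-3164/392 - 3075/((-4321/(-1692))) = -3164*1/392 - 3075/((-4321*(-1/1692))) = -113/14 - 3075/4321/1692 = -113/14 - 3075*1692/4321 = -113/14 - 5202900/4321 = -73328873/60494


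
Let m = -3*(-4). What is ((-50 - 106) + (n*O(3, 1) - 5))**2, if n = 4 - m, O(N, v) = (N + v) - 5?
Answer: 23409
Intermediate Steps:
m = 12
O(N, v) = -5 + N + v
n = -8 (n = 4 - 1*12 = 4 - 12 = -8)
((-50 - 106) + (n*O(3, 1) - 5))**2 = ((-50 - 106) + (-8*(-5 + 3 + 1) - 5))**2 = (-156 + (-8*(-1) - 5))**2 = (-156 + (8 - 5))**2 = (-156 + 3)**2 = (-153)**2 = 23409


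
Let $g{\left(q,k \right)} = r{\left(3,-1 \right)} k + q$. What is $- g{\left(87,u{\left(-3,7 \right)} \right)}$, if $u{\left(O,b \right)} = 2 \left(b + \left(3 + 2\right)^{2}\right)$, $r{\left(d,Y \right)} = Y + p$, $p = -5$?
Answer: $297$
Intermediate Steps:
$r{\left(d,Y \right)} = -5 + Y$ ($r{\left(d,Y \right)} = Y - 5 = -5 + Y$)
$u{\left(O,b \right)} = 50 + 2 b$ ($u{\left(O,b \right)} = 2 \left(b + 5^{2}\right) = 2 \left(b + 25\right) = 2 \left(25 + b\right) = 50 + 2 b$)
$g{\left(q,k \right)} = q - 6 k$ ($g{\left(q,k \right)} = \left(-5 - 1\right) k + q = - 6 k + q = q - 6 k$)
$- g{\left(87,u{\left(-3,7 \right)} \right)} = - (87 - 6 \left(50 + 2 \cdot 7\right)) = - (87 - 6 \left(50 + 14\right)) = - (87 - 384) = \left(-1\right) \left(-297\right) = 297$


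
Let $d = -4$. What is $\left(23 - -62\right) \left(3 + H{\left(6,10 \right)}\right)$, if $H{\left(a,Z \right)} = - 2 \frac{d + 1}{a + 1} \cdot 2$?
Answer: $\frac{2805}{7} \approx 400.71$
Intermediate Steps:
$H{\left(a,Z \right)} = \frac{12}{1 + a}$ ($H{\left(a,Z \right)} = - 2 \frac{-4 + 1}{a + 1} \cdot 2 = - 2 \left(- \frac{3}{1 + a}\right) 2 = \frac{6}{1 + a} 2 = \frac{12}{1 + a}$)
$\left(23 - -62\right) \left(3 + H{\left(6,10 \right)}\right) = \left(23 - -62\right) \left(3 + \frac{12}{1 + 6}\right) = \left(23 + 62\right) \left(3 + \frac{12}{7}\right) = 85 \left(3 + 12 \cdot \frac{1}{7}\right) = 85 \left(3 + \frac{12}{7}\right) = 85 \cdot \frac{33}{7} = \frac{2805}{7}$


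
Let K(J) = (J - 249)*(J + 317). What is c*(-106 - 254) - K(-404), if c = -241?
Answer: 29949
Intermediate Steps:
K(J) = (-249 + J)*(317 + J)
c*(-106 - 254) - K(-404) = -241*(-106 - 254) - (-78933 + (-404)**2 + 68*(-404)) = -241*(-360) - (-78933 + 163216 - 27472) = 86760 - 1*56811 = 86760 - 56811 = 29949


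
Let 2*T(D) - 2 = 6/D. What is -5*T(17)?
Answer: -100/17 ≈ -5.8824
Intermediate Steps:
T(D) = 1 + 3/D (T(D) = 1 + (6/D)/2 = 1 + 3/D)
-5*T(17) = -5*(3 + 17)/17 = -5*20/17 = -100/17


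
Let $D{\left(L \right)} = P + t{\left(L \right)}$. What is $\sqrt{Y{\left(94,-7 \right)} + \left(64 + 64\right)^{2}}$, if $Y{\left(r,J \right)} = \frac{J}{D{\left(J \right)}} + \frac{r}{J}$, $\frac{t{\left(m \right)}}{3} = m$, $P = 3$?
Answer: $\frac{\sqrt{28878374}}{42} \approx 127.95$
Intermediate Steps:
$t{\left(m \right)} = 3 m$
$D{\left(L \right)} = 3 + 3 L$
$Y{\left(r,J \right)} = \frac{J}{3 + 3 J} + \frac{r}{J}$
$\sqrt{Y{\left(94,-7 \right)} + \left(64 + 64\right)^{2}} = \sqrt{\frac{\frac{\left(-7\right)^{2}}{3} + 94 \left(1 - 7\right)}{\left(-7\right) \left(1 - 7\right)} + \left(64 + 64\right)^{2}} = \sqrt{- \frac{\frac{1}{3} \cdot 49 + 94 \left(-6\right)}{7 \left(-6\right)} + 128^{2}} = \sqrt{\left(- \frac{1}{7}\right) \left(- \frac{1}{6}\right) \left(\frac{49}{3} - 564\right) + 16384} = \sqrt{\left(- \frac{1}{7}\right) \left(- \frac{1}{6}\right) \left(- \frac{1643}{3}\right) + 16384} = \sqrt{- \frac{1643}{126} + 16384} = \sqrt{\frac{2062741}{126}} = \frac{\sqrt{28878374}}{42}$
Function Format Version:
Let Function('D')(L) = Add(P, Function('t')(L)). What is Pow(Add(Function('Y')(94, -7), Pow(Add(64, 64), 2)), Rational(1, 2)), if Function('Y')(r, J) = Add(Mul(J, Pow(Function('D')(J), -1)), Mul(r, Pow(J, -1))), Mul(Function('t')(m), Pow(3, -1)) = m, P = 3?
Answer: Mul(Rational(1, 42), Pow(28878374, Rational(1, 2))) ≈ 127.95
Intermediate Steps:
Function('t')(m) = Mul(3, m)
Function('D')(L) = Add(3, Mul(3, L))
Function('Y')(r, J) = Add(Mul(J, Pow(Add(3, Mul(3, J)), -1)), Mul(r, Pow(J, -1)))
Pow(Add(Function('Y')(94, -7), Pow(Add(64, 64), 2)), Rational(1, 2)) = Pow(Add(Mul(Pow(-7, -1), Pow(Add(1, -7), -1), Add(Mul(Rational(1, 3), Pow(-7, 2)), Mul(94, Add(1, -7)))), Pow(Add(64, 64), 2)), Rational(1, 2)) = Pow(Add(Mul(Rational(-1, 7), Pow(-6, -1), Add(Mul(Rational(1, 3), 49), Mul(94, -6))), Pow(128, 2)), Rational(1, 2)) = Pow(Add(Mul(Rational(-1, 7), Rational(-1, 6), Add(Rational(49, 3), -564)), 16384), Rational(1, 2)) = Pow(Add(Mul(Rational(-1, 7), Rational(-1, 6), Rational(-1643, 3)), 16384), Rational(1, 2)) = Pow(Add(Rational(-1643, 126), 16384), Rational(1, 2)) = Pow(Rational(2062741, 126), Rational(1, 2)) = Mul(Rational(1, 42), Pow(28878374, Rational(1, 2)))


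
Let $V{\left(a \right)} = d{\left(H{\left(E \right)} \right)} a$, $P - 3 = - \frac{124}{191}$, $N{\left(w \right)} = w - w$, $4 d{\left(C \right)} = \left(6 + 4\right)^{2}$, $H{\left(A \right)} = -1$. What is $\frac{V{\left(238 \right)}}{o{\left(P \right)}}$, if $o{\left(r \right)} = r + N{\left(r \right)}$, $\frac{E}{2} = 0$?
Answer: $\frac{1136450}{449} \approx 2531.1$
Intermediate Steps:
$E = 0$ ($E = 2 \cdot 0 = 0$)
$d{\left(C \right)} = 25$ ($d{\left(C \right)} = \frac{\left(6 + 4\right)^{2}}{4} = \frac{10^{2}}{4} = \frac{1}{4} \cdot 100 = 25$)
$N{\left(w \right)} = 0$
$P = \frac{449}{191}$ ($P = 3 - \frac{124}{191} = \frac{449}{191} \approx 2.3508$)
$V{\left(a \right)} = 25 a$
$o{\left(r \right)} = r$ ($o{\left(r \right)} = r + 0 = r$)
$\frac{V{\left(238 \right)}}{o{\left(P \right)}} = \frac{25 \cdot 238}{\frac{449}{191}} = 5950 \cdot \frac{191}{449} = \frac{1136450}{449}$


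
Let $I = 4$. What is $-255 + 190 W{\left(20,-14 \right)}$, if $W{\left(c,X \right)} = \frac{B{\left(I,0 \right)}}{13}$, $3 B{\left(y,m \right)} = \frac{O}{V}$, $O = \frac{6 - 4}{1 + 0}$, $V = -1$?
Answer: $- \frac{10325}{39} \approx -264.74$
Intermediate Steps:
$O = 2$ ($O = \frac{2}{1} = 2 \cdot 1 = 2$)
$B{\left(y,m \right)} = - \frac{2}{3}$ ($B{\left(y,m \right)} = \frac{2 \frac{1}{-1}}{3} = \frac{2 \left(-1\right)}{3} = \frac{1}{3} \left(-2\right) = - \frac{2}{3}$)
$W{\left(c,X \right)} = - \frac{2}{39}$ ($W{\left(c,X \right)} = - \frac{2}{3 \cdot 13} = \left(- \frac{2}{3}\right) \frac{1}{13} = - \frac{2}{39}$)
$-255 + 190 W{\left(20,-14 \right)} = -255 + 190 \left(- \frac{2}{39}\right) = -255 - \frac{380}{39} = - \frac{10325}{39}$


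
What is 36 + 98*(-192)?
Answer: -18780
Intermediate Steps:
36 + 98*(-192) = 36 - 18816 = -18780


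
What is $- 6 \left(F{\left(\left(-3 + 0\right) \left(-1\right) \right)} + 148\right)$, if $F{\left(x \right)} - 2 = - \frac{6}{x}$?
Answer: $-888$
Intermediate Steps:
$F{\left(x \right)} = 2 - \frac{6}{x}$
$- 6 \left(F{\left(\left(-3 + 0\right) \left(-1\right) \right)} + 148\right) = - 6 \left(\left(2 - \frac{6}{\left(-3 + 0\right) \left(-1\right)}\right) + 148\right) = - 6 \left(\left(2 - \frac{6}{\left(-3\right) \left(-1\right)}\right) + 148\right) = - 6 \left(\left(2 - \frac{6}{3}\right) + 148\right) = - 6 \left(\left(2 - 2\right) + 148\right) = - 6 \left(0 + 148\right) = \left(-6\right) 148 = -888$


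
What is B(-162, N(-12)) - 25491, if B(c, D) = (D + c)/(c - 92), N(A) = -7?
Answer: -6474545/254 ≈ -25490.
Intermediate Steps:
B(c, D) = (D + c)/(-92 + c)
B(-162, N(-12)) - 25491 = (-7 - 162)/(-92 - 162) - 25491 = -169/(-254) - 25491 = -1/254*(-169) - 25491 = 169/254 - 25491 = -6474545/254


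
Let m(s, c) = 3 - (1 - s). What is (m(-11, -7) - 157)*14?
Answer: -2324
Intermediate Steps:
m(s, c) = 2 + s (m(s, c) = 3 + (-1 + s) = 2 + s)
(m(-11, -7) - 157)*14 = ((2 - 11) - 157)*14 = (-9 - 157)*14 = -166*14 = -2324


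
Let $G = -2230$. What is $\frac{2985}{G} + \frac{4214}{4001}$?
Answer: $- \frac{509153}{1784446} \approx -0.28533$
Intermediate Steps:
$\frac{2985}{G} + \frac{4214}{4001} = \frac{2985}{-2230} + \frac{4214}{4001} = 2985 \left(- \frac{1}{2230}\right) + 4214 \cdot \frac{1}{4001} = - \frac{597}{446} + \frac{4214}{4001} = - \frac{509153}{1784446}$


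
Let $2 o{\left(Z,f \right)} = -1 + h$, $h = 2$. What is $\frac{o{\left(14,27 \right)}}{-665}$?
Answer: $- \frac{1}{1330} \approx -0.00075188$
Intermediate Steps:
$o{\left(Z,f \right)} = \frac{1}{2}$ ($o{\left(Z,f \right)} = \frac{-1 + 2}{2} = \frac{1}{2} \cdot 1 = \frac{1}{2}$)
$\frac{o{\left(14,27 \right)}}{-665} = \frac{1}{2 \left(-665\right)} = \frac{1}{2} \left(- \frac{1}{665}\right) = - \frac{1}{1330}$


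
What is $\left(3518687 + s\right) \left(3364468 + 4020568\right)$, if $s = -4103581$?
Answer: $-4319463246184$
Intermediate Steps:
$\left(3518687 + s\right) \left(3364468 + 4020568\right) = \left(3518687 - 4103581\right) \left(3364468 + 4020568\right) = \left(-584894\right) 7385036 = -4319463246184$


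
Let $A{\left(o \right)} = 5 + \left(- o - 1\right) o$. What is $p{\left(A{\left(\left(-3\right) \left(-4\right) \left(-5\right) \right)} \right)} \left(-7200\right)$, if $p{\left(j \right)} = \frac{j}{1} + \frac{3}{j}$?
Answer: $\frac{17994568320}{707} \approx 2.5452 \cdot 10^{7}$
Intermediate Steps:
$A{\left(o \right)} = 5 + o \left(-1 - o\right)$ ($A{\left(o \right)} = 5 + \left(-1 - o\right) o = 5 + o \left(-1 - o\right)$)
$p{\left(j \right)} = j + \frac{3}{j}$ ($p{\left(j \right)} = j 1 + \frac{3}{j} = j + \frac{3}{j}$)
$p{\left(A{\left(\left(-3\right) \left(-4\right) \left(-5\right) \right)} \right)} \left(-7200\right) = \left(\left(5 - \left(-3\right) \left(-4\right) \left(-5\right) - \left(\left(-3\right) \left(-4\right) \left(-5\right)\right)^{2}\right) + \frac{3}{5 - \left(-3\right) \left(-4\right) \left(-5\right) - \left(\left(-3\right) \left(-4\right) \left(-5\right)\right)^{2}}\right) \left(-7200\right) = \left(\left(5 - 12 \left(-5\right) - \left(12 \left(-5\right)\right)^{2}\right) + \frac{3}{5 - 12 \left(-5\right) - \left(12 \left(-5\right)\right)^{2}}\right) \left(-7200\right) = \left(\left(5 - -60 - \left(-60\right)^{2}\right) + \frac{3}{5 - -60 - \left(-60\right)^{2}}\right) \left(-7200\right) = \left(\left(5 + 60 - 3600\right) + \frac{3}{5 + 60 - 3600}\right) \left(-7200\right) = \left(-3535 + \frac{3}{-3535}\right) \left(-7200\right) = \left(-3535 + 3 \left(- \frac{1}{3535}\right)\right) \left(-7200\right) = \left(-3535 - \frac{3}{3535}\right) \left(-7200\right) = \left(- \frac{12496228}{3535}\right) \left(-7200\right) = \frac{17994568320}{707}$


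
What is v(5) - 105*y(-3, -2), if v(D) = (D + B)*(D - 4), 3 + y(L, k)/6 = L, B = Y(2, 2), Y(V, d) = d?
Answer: 3787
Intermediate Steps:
B = 2
y(L, k) = -18 + 6*L
v(D) = (-4 + D)*(2 + D) (v(D) = (D + 2)*(D - 4) = (2 + D)*(-4 + D) = (-4 + D)*(2 + D))
v(5) - 105*y(-3, -2) = (-8 + 5² - 2*5) - 105*(-18 + 6*(-3)) = (-8 + 25 - 10) - 105*(-18 - 18) = 7 - 105*(-36) = 7 + 3780 = 3787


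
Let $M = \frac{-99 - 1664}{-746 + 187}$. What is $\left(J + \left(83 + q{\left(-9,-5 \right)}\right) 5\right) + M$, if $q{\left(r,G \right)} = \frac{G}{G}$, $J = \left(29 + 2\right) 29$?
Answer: $\frac{17188}{13} \approx 1322.2$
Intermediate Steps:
$J = 899$ ($J = 31 \cdot 29 = 899$)
$q{\left(r,G \right)} = 1$
$M = \frac{41}{13}$ ($M = - \frac{1763}{-559} = \left(-1763\right) \left(- \frac{1}{559}\right) = \frac{41}{13} \approx 3.1538$)
$\left(J + \left(83 + q{\left(-9,-5 \right)}\right) 5\right) + M = \left(899 + \left(83 + 1\right) 5\right) + \frac{41}{13} = \left(899 + 84 \cdot 5\right) + \frac{41}{13} = \left(899 + 420\right) + \frac{41}{13} = 1319 + \frac{41}{13} = \frac{17188}{13}$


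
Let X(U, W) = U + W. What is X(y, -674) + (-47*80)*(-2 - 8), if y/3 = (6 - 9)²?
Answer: 36953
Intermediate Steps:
y = 27 (y = 3*(6 - 9)² = 3*(-3)² = 3*9 = 27)
X(y, -674) + (-47*80)*(-2 - 8) = (27 - 674) + (-47*80)*(-2 - 8) = -647 - 3760*(-10) = -647 + 37600 = 36953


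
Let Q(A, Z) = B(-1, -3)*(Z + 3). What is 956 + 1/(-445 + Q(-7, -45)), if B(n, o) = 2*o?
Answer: 184507/193 ≈ 956.00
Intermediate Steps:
Q(A, Z) = -18 - 6*Z (Q(A, Z) = (2*(-3))*(Z + 3) = -6*(3 + Z) = -18 - 6*Z)
956 + 1/(-445 + Q(-7, -45)) = 956 + 1/(-445 + (-18 - 6*(-45))) = 956 + 1/(-445 + (-18 + 270)) = 956 + 1/(-445 + 252) = 956 + 1/(-193) = 956 - 1/193 = 184507/193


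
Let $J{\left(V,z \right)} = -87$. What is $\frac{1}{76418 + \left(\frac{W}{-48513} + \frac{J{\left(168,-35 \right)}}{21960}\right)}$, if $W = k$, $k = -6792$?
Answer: $\frac{118371720}{9045746202481} \approx 1.3086 \cdot 10^{-5}$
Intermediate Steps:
$W = -6792$
$\frac{1}{76418 + \left(\frac{W}{-48513} + \frac{J{\left(168,-35 \right)}}{21960}\right)} = \frac{1}{76418 - \left(- \frac{2264}{16171} + \frac{29}{7320}\right)} = \frac{1}{76418 - - \frac{16103521}{118371720}} = \frac{1}{76418 + \left(\frac{2264}{16171} - \frac{29}{7320}\right)} = \frac{1}{76418 + \frac{16103521}{118371720}} = \frac{1}{\frac{9045746202481}{118371720}} = \frac{118371720}{9045746202481}$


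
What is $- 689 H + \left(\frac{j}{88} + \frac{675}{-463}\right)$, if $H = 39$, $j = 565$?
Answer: $- \frac{1094629829}{40744} \approx -26866.0$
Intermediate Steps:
$- 689 H + \left(\frac{j}{88} + \frac{675}{-463}\right) = \left(-689\right) 39 + \left(\frac{565}{88} + \frac{675}{-463}\right) = -26871 + \left(565 \cdot \frac{1}{88} + 675 \left(- \frac{1}{463}\right)\right) = -26871 + \left(\frac{565}{88} - \frac{675}{463}\right) = -26871 + \frac{202195}{40744} = - \frac{1094629829}{40744}$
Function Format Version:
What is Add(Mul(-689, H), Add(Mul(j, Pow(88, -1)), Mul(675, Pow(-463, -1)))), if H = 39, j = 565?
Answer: Rational(-1094629829, 40744) ≈ -26866.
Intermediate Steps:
Add(Mul(-689, H), Add(Mul(j, Pow(88, -1)), Mul(675, Pow(-463, -1)))) = Add(Mul(-689, 39), Add(Mul(565, Pow(88, -1)), Mul(675, Pow(-463, -1)))) = Add(-26871, Add(Mul(565, Rational(1, 88)), Mul(675, Rational(-1, 463)))) = Add(-26871, Add(Rational(565, 88), Rational(-675, 463))) = Add(-26871, Rational(202195, 40744)) = Rational(-1094629829, 40744)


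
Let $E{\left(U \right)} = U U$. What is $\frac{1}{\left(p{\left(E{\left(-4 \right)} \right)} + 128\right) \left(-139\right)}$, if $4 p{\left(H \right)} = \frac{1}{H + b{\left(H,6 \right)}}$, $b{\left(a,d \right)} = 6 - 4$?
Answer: $- \frac{72}{1281163} \approx -5.6199 \cdot 10^{-5}$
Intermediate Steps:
$b{\left(a,d \right)} = 2$
$E{\left(U \right)} = U^{2}$
$p{\left(H \right)} = \frac{1}{4 \left(2 + H\right)}$ ($p{\left(H \right)} = \frac{1}{4 \left(H + 2\right)} = \frac{1}{4 \left(2 + H\right)}$)
$\frac{1}{\left(p{\left(E{\left(-4 \right)} \right)} + 128\right) \left(-139\right)} = \frac{1}{\left(\frac{1}{4 \left(2 + \left(-4\right)^{2}\right)} + 128\right) \left(-139\right)} = \frac{1}{\left(\frac{1}{4 \left(2 + 16\right)} + 128\right) \left(-139\right)} = \frac{1}{\left(\frac{1}{4 \cdot 18} + 128\right) \left(-139\right)} = \frac{1}{\left(\frac{1}{4} \cdot \frac{1}{18} + 128\right) \left(-139\right)} = \frac{1}{\left(\frac{1}{72} + 128\right) \left(-139\right)} = \frac{1}{\frac{9217}{72} \left(-139\right)} = \frac{1}{- \frac{1281163}{72}} = - \frac{72}{1281163}$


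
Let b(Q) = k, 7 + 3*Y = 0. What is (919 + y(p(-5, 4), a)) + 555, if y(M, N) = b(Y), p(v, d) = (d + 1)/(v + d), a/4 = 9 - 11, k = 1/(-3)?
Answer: 4421/3 ≈ 1473.7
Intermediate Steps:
Y = -7/3 (Y = -7/3 + (⅓)*0 = -7/3 + 0 = -7/3 ≈ -2.3333)
k = -⅓ ≈ -0.33333
a = -8 (a = 4*(9 - 11) = 4*(-2) = -8)
b(Q) = -⅓
p(v, d) = (1 + d)/(d + v)
y(M, N) = -⅓
(919 + y(p(-5, 4), a)) + 555 = (919 - ⅓) + 555 = 2756/3 + 555 = 4421/3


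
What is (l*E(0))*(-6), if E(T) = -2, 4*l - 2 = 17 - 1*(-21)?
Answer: 120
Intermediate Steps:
l = 10 (l = 1/2 + (17 - 1*(-21))/4 = 1/2 + (17 + 21)/4 = 1/2 + (1/4)*38 = 1/2 + 19/2 = 10)
(l*E(0))*(-6) = (10*(-2))*(-6) = -20*(-6) = 120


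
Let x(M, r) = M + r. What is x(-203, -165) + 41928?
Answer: 41560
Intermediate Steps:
x(-203, -165) + 41928 = (-203 - 165) + 41928 = -368 + 41928 = 41560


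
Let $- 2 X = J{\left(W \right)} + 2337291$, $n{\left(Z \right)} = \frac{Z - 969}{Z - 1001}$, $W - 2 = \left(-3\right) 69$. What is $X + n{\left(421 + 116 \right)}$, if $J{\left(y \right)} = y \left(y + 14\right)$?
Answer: $- \frac{34458440}{29} \approx -1.1882 \cdot 10^{6}$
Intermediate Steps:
$W = -205$ ($W = 2 - 207 = -205$)
$J{\left(y \right)} = y \left(14 + y\right)$
$n{\left(Z \right)} = \frac{-969 + Z}{-1001 + Z}$
$X = -1188223$ ($X = - \frac{- 205 \left(14 - 205\right) + 2337291}{2} = - \frac{\left(-205\right) \left(-191\right) + 2337291}{2} = - \frac{39155 + 2337291}{2} = \left(- \frac{1}{2}\right) 2376446 = -1188223$)
$X + n{\left(421 + 116 \right)} = -1188223 + \frac{-969 + \left(421 + 116\right)}{-1001 + \left(421 + 116\right)} = -1188223 + \frac{-969 + 537}{-1001 + 537} = -1188223 + \frac{1}{-464} \left(-432\right) = -1188223 - - \frac{27}{29} = -1188223 + \frac{27}{29} = - \frac{34458440}{29}$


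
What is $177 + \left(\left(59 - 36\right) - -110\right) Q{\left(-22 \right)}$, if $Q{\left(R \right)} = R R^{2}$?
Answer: $-1416007$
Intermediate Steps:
$Q{\left(R \right)} = R^{3}$
$177 + \left(\left(59 - 36\right) - -110\right) Q{\left(-22 \right)} = 177 + \left(\left(59 - 36\right) - -110\right) \left(-22\right)^{3} = 177 + \left(23 + 110\right) \left(-10648\right) = 177 + 133 \left(-10648\right) = 177 - 1416184 = -1416007$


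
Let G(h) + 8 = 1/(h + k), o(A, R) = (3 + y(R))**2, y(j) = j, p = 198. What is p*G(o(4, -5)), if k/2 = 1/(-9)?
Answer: -26037/17 ≈ -1531.6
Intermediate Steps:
k = -2/9 (k = 2/(-9) = 2*(-1/9) = -2/9 ≈ -0.22222)
o(A, R) = (3 + R)**2
G(h) = -8 + 1/(-2/9 + h) (G(h) = -8 + 1/(h - 2/9) = -8 + 1/(-2/9 + h))
p*G(o(4, -5)) = 198*((25 - 72*(3 - 5)**2)/(-2 + 9*(3 - 5)**2)) = 198*((25 - 72*(-2)**2)/(-2 + 9*(-2)**2)) = 198*((25 - 72*4)/(-2 + 9*4)) = 198*((25 - 288)/(-2 + 36)) = 198*(-263/34) = -26037/17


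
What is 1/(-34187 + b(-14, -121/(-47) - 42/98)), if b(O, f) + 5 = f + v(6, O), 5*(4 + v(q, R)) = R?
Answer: -1645/56253496 ≈ -2.9243e-5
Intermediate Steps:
v(q, R) = -4 + R/5
b(O, f) = -9 + f + O/5 (b(O, f) = -5 + (f + (-4 + O/5)) = -5 + (-4 + f + O/5) = -9 + f + O/5)
1/(-34187 + b(-14, -121/(-47) - 42/98)) = 1/(-34187 + (-9 + (-121/(-47) - 42/98) + (⅕)*(-14))) = 1/(-34187 + (-9 + (-121*(-1/47) - 42*1/98) - 14/5)) = 1/(-34187 + (-9 + (121/47 - 3/7) - 14/5)) = 1/(-34187 + (-9 + 706/329 - 14/5)) = 1/(-34187 - 15881/1645) = 1/(-56253496/1645) = -1645/56253496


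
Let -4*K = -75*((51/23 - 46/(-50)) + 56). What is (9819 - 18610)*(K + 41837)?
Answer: -8683345414/23 ≈ -3.7754e+8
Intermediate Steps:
K = 25503/23 (K = -(-75)*((51/23 - 46/(-50)) + 56)/4 = -(-75)*((51*(1/23) - 46*(-1/50)) + 56)/4 = -(-75)*((51/23 + 23/25) + 56)/4 = -(-75)*(1804/575 + 56)/4 = -(-75)*34004/(4*575) = -¼*(-102012/23) = 25503/23 ≈ 1108.8)
(9819 - 18610)*(K + 41837) = (9819 - 18610)*(25503/23 + 41837) = -8791*987754/23 = -8683345414/23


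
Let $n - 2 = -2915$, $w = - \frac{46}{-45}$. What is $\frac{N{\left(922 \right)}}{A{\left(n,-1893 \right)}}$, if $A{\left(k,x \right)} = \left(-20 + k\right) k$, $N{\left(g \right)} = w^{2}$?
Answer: $\frac{2116}{17301253725} \approx 1.223 \cdot 10^{-7}$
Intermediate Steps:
$w = \frac{46}{45}$ ($w = \left(-46\right) \left(- \frac{1}{45}\right) = \frac{46}{45} \approx 1.0222$)
$n = -2913$ ($n = 2 - 2915 = -2913$)
$N{\left(g \right)} = \frac{2116}{2025}$ ($N{\left(g \right)} = \left(\frac{46}{45}\right)^{2} = \frac{2116}{2025}$)
$A{\left(k,x \right)} = k \left(-20 + k\right)$
$\frac{N{\left(922 \right)}}{A{\left(n,-1893 \right)}} = \frac{2116}{2025 \left(- 2913 \left(-20 - 2913\right)\right)} = \frac{2116}{2025 \left(\left(-2913\right) \left(-2933\right)\right)} = \frac{2116}{2025 \cdot 8543829} = \frac{2116}{2025} \cdot \frac{1}{8543829} = \frac{2116}{17301253725}$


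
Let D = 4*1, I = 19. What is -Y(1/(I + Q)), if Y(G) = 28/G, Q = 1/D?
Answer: -539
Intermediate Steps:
D = 4
Q = ¼ (Q = 1/4 = ¼ ≈ 0.25000)
-Y(1/(I + Q)) = -28/(1/(19 + ¼)) = -28/(1/(77/4)) = -28/4/77 = -28*77/4 = -1*539 = -539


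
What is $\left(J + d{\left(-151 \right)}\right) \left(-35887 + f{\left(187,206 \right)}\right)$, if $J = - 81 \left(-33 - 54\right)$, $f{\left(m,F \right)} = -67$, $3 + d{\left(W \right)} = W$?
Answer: $-247830922$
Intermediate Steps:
$d{\left(W \right)} = -3 + W$
$J = 7047$ ($J = - 81 \left(-33 - 54\right) = \left(-81\right) \left(-87\right) = 7047$)
$\left(J + d{\left(-151 \right)}\right) \left(-35887 + f{\left(187,206 \right)}\right) = \left(7047 - 154\right) \left(-35887 - 67\right) = \left(7047 - 154\right) \left(-35954\right) = 6893 \left(-35954\right) = -247830922$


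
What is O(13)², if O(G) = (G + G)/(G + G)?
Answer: 1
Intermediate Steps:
O(G) = 1 (O(G) = (2*G)/((2*G)) = (2*G)*(1/(2*G)) = 1)
O(13)² = 1² = 1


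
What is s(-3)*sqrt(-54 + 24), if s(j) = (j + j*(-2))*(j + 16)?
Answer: 39*I*sqrt(30) ≈ 213.61*I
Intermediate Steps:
s(j) = -j*(16 + j) (s(j) = (j - 2*j)*(16 + j) = (-j)*(16 + j) = -j*(16 + j))
s(-3)*sqrt(-54 + 24) = (-1*(-3)*(16 - 3))*sqrt(-54 + 24) = (-1*(-3)*13)*sqrt(-30) = 39*(I*sqrt(30)) = 39*I*sqrt(30)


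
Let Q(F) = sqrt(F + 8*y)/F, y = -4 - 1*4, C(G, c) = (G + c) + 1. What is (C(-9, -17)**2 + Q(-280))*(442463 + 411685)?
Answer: 533842500 - 213537*I*sqrt(86)/35 ≈ 5.3384e+8 - 56579.0*I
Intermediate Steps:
C(G, c) = 1 + G + c
y = -8 (y = -4 - 4 = -8)
Q(F) = sqrt(-64 + F)/F (Q(F) = sqrt(F + 8*(-8))/F = sqrt(F - 64)/F = sqrt(-64 + F)/F)
(C(-9, -17)**2 + Q(-280))*(442463 + 411685) = ((1 - 9 - 17)**2 + sqrt(-64 - 280)/(-280))*(442463 + 411685) = ((-25)**2 - I*sqrt(86)/140)*854148 = (625 - I*sqrt(86)/140)*854148 = 533842500 - 213537*I*sqrt(86)/35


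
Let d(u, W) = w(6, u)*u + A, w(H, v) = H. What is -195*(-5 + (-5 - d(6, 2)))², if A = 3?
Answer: -468195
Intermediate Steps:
d(u, W) = 3 + 6*u (d(u, W) = 6*u + 3 = 3 + 6*u)
-195*(-5 + (-5 - d(6, 2)))² = -195*(-5 + (-5 - (3 + 6*6)))² = -195*(-5 + (-5 - (3 + 36)))² = -195*(-5 + (-5 - 1*39))² = -195*(-5 + (-5 - 39))² = -195*(-5 - 44)² = -195*(-49)² = -195*2401 = -468195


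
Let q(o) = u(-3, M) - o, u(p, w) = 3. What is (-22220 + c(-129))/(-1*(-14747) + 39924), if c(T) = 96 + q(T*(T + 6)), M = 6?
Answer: -37988/54671 ≈ -0.69485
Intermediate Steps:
q(o) = 3 - o
c(T) = 99 - T*(6 + T) (c(T) = 96 + (3 - T*(T + 6)) = 96 + (3 - T*(6 + T)) = 99 - T*(6 + T))
(-22220 + c(-129))/(-1*(-14747) + 39924) = (-22220 + (99 - 1*(-129)*(6 - 129)))/(-1*(-14747) + 39924) = (-22220 + (99 - 1*(-129)*(-123)))/(14747 + 39924) = (-22220 + (99 - 15867))/54671 = (-22220 - 15768)*(1/54671) = -37988*1/54671 = -37988/54671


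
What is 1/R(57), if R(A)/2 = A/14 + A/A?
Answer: 7/71 ≈ 0.098592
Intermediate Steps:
R(A) = 2 + A/7 (R(A) = 2*(A/14 + A/A) = 2*(A*(1/14) + 1) = 2*(A/14 + 1) = 2*(1 + A/14) = 2 + A/7)
1/R(57) = 1/(2 + (⅐)*57) = 1/(2 + 57/7) = 1/(71/7) = 7/71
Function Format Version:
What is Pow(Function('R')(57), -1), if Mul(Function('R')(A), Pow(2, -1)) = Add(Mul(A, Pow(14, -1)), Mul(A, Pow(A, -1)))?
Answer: Rational(7, 71) ≈ 0.098592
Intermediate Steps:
Function('R')(A) = Add(2, Mul(Rational(1, 7), A)) (Function('R')(A) = Mul(2, Add(Mul(A, Pow(14, -1)), Mul(A, Pow(A, -1)))) = Mul(2, Add(Mul(A, Rational(1, 14)), 1)) = Mul(2, Add(Mul(Rational(1, 14), A), 1)) = Mul(2, Add(1, Mul(Rational(1, 14), A))) = Add(2, Mul(Rational(1, 7), A)))
Pow(Function('R')(57), -1) = Pow(Add(2, Mul(Rational(1, 7), 57)), -1) = Pow(Add(2, Rational(57, 7)), -1) = Pow(Rational(71, 7), -1) = Rational(7, 71)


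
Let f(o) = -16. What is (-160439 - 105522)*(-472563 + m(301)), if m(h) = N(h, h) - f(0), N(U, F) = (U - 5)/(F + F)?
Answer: 37829361510539/301 ≈ 1.2568e+11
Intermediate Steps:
N(U, F) = (-5 + U)/(2*F) (N(U, F) = (-5 + U)/((2*F)) = (-5 + U)*(1/(2*F)) = (-5 + U)/(2*F))
m(h) = 16 + (-5 + h)/(2*h) (m(h) = (-5 + h)/(2*h) - 1*(-16) = (-5 + h)/(2*h) + 16 = 16 + (-5 + h)/(2*h))
(-160439 - 105522)*(-472563 + m(301)) = (-160439 - 105522)*(-472563 + (½)*(-5 + 33*301)/301) = -265961*(-472563 + (½)*(1/301)*(-5 + 9933)) = -265961*(-472563 + (½)*(1/301)*9928) = -265961*(-472563 + 4964/301) = -265961*(-142236499/301) = 37829361510539/301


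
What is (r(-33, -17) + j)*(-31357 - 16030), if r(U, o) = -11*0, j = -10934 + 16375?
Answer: -257832667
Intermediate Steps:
j = 5441
r(U, o) = 0
(r(-33, -17) + j)*(-31357 - 16030) = (0 + 5441)*(-31357 - 16030) = 5441*(-47387) = -257832667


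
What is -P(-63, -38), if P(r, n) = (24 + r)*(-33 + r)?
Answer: -3744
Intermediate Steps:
P(r, n) = (-33 + r)*(24 + r)
-P(-63, -38) = -(-792 + (-63)² - 9*(-63)) = -(-792 + 3969 + 567) = -1*3744 = -3744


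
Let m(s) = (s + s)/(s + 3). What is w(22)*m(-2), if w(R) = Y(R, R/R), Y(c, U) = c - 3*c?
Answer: 176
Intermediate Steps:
Y(c, U) = -2*c
w(R) = -2*R
m(s) = 2*s/(3 + s) (m(s) = (2*s)/(3 + s) = 2*s/(3 + s))
w(22)*m(-2) = (-2*22)*(2*(-2)/(3 - 2)) = -88*(-2)/1 = -88*(-2) = -44*(-4) = 176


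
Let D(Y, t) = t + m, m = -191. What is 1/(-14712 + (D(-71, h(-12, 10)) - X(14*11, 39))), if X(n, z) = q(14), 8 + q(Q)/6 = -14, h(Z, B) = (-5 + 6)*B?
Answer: -1/14761 ≈ -6.7746e-5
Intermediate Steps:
h(Z, B) = B (h(Z, B) = 1*B = B)
q(Q) = -132 (q(Q) = -48 + 6*(-14) = -48 - 84 = -132)
X(n, z) = -132
D(Y, t) = -191 + t (D(Y, t) = t - 191 = -191 + t)
1/(-14712 + (D(-71, h(-12, 10)) - X(14*11, 39))) = 1/(-14712 + ((-191 + 10) - 1*(-132))) = 1/(-14712 + (-181 + 132)) = 1/(-14712 - 49) = 1/(-14761) = -1/14761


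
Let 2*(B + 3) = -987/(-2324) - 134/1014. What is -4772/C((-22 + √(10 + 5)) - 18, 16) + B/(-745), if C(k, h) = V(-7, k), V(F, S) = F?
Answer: 1196837495627/1755619320 ≈ 681.72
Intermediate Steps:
C(k, h) = -7
B = -960701/336648 (B = -3 + (-987/(-2324) - 134/1014)/2 = -3 + (-987*(-1/2324) - 134*1/1014)/2 = -3 + (141/332 - 67/507)/2 = -3 + (½)*(49243/168324) = -3 + 49243/336648 = -960701/336648 ≈ -2.8537)
-4772/C((-22 + √(10 + 5)) - 18, 16) + B/(-745) = -4772/(-7) - 960701/336648/(-745) = -4772*(-⅐) - 960701/336648*(-1/745) = 4772/7 + 960701/250802760 = 1196837495627/1755619320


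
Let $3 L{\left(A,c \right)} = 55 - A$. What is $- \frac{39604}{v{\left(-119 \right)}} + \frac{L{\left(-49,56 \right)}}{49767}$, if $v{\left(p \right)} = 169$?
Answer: $- \frac{5912899228}{25231869} \approx -234.34$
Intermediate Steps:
$L{\left(A,c \right)} = \frac{55}{3} - \frac{A}{3}$ ($L{\left(A,c \right)} = \frac{55 - A}{3} = \frac{55}{3} - \frac{A}{3}$)
$- \frac{39604}{v{\left(-119 \right)}} + \frac{L{\left(-49,56 \right)}}{49767} = - \frac{39604}{169} + \frac{\frac{55}{3} - - \frac{49}{3}}{49767} = \left(-39604\right) \frac{1}{169} + \left(\frac{55}{3} + \frac{49}{3}\right) \frac{1}{49767} = - \frac{39604}{169} + \frac{104}{3} \cdot \frac{1}{49767} = - \frac{39604}{169} + \frac{104}{149301} = - \frac{5912899228}{25231869}$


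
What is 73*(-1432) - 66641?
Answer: -171177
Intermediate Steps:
73*(-1432) - 66641 = -104536 - 66641 = -171177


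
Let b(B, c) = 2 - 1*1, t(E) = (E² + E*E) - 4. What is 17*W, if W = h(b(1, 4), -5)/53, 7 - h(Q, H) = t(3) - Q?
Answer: -102/53 ≈ -1.9245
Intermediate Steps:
t(E) = -4 + 2*E² (t(E) = (E² + E²) - 4 = 2*E² - 4 = -4 + 2*E²)
b(B, c) = 1 (b(B, c) = 2 - 1 = 1)
h(Q, H) = -7 + Q (h(Q, H) = 7 - ((-4 + 2*3²) - Q) = 7 - ((-4 + 2*9) - Q) = 7 - ((-4 + 18) - Q) = 7 - (14 - Q) = 7 + (-14 + Q) = -7 + Q)
W = -6/53 (W = (-7 + 1)/53 = -6*1/53 = -6/53 ≈ -0.11321)
17*W = 17*(-6/53) = -102/53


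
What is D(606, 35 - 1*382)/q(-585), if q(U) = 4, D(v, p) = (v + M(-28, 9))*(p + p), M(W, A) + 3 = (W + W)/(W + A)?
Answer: -3995011/38 ≈ -1.0513e+5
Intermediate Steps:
M(W, A) = -3 + 2*W/(A + W) (M(W, A) = -3 + (W + W)/(W + A) = -3 + (2*W)/(A + W) = -3 + 2*W/(A + W))
D(v, p) = 2*p*(-1/19 + v) (D(v, p) = (v + (-1*(-28) - 3*9)/(9 - 28))*(p + p) = (v + (28 - 27)/(-19))*(2*p) = (v - 1/19*1)*(2*p) = (v - 1/19)*(2*p) = (-1/19 + v)*(2*p) = 2*p*(-1/19 + v))
D(606, 35 - 1*382)/q(-585) = (2*(35 - 1*382)*(-1 + 19*606)/19)/4 = (2*(35 - 382)*(-1 + 11514)/19)*(¼) = ((2/19)*(-347)*11513)*(¼) = -7990022/19*¼ = -3995011/38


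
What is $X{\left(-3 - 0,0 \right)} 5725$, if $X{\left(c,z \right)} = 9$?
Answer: $51525$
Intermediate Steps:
$X{\left(-3 - 0,0 \right)} 5725 = 9 \cdot 5725 = 51525$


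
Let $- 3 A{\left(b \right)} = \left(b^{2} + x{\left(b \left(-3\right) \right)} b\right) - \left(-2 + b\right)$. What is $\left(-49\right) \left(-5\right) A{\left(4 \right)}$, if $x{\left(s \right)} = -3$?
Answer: $- \frac{490}{3} \approx -163.33$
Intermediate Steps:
$A{\left(b \right)} = - \frac{2}{3} - \frac{b^{2}}{3} + \frac{4 b}{3}$ ($A{\left(b \right)} = - \frac{\left(b^{2} - 3 b\right) - \left(-2 + b\right)}{3} = - \frac{2 + b^{2} - 4 b}{3} = - \frac{2}{3} - \frac{b^{2}}{3} + \frac{4 b}{3}$)
$\left(-49\right) \left(-5\right) A{\left(4 \right)} = \left(-49\right) \left(-5\right) \left(- \frac{2}{3} - \frac{4^{2}}{3} + \frac{4}{3} \cdot 4\right) = 245 \left(- \frac{2}{3} - \frac{16}{3} + \frac{16}{3}\right) = 245 \left(- \frac{2}{3}\right) = - \frac{490}{3}$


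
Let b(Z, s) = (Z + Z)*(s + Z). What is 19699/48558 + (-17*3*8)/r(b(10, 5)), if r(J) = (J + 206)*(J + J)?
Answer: 62091716/153564675 ≈ 0.40434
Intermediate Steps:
b(Z, s) = 2*Z*(Z + s) (b(Z, s) = (2*Z)*(Z + s) = 2*Z*(Z + s))
r(J) = 2*J*(206 + J) (r(J) = (206 + J)*(2*J) = 2*J*(206 + J))
19699/48558 + (-17*3*8)/r(b(10, 5)) = 19699/48558 + (-17*3*8)/((2*(2*10*(10 + 5))*(206 + 2*10*(10 + 5)))) = 19699*(1/48558) + (-51*8)/((2*(2*10*15)*(206 + 2*10*15))) = 19699/48558 - 408*1/(600*(206 + 300)) = 19699/48558 - 408/(2*300*506) = 19699/48558 - 408/303600 = 19699/48558 - 408*1/303600 = 19699/48558 - 17/12650 = 62091716/153564675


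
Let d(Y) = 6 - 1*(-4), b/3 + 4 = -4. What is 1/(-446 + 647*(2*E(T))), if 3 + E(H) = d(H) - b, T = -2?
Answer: 1/39668 ≈ 2.5209e-5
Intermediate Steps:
b = -24 (b = -12 + 3*(-4) = -12 - 12 = -24)
d(Y) = 10 (d(Y) = 6 + 4 = 10)
E(H) = 31 (E(H) = -3 + (10 - 1*(-24)) = -3 + (10 + 24) = -3 + 34 = 31)
1/(-446 + 647*(2*E(T))) = 1/(-446 + 647*(2*31)) = 1/(-446 + 647*62) = 1/(-446 + 40114) = 1/39668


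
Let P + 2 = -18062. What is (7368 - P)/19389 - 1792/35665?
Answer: 124612456/98786955 ≈ 1.2614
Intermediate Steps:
P = -18064 (P = -2 - 18062 = -18064)
(7368 - P)/19389 - 1792/35665 = (7368 - 1*(-18064))/19389 - 1792/35665 = (7368 + 18064)*(1/19389) - 1792*1/35665 = 25432*(1/19389) - 256/5095 = 25432/19389 - 256/5095 = 124612456/98786955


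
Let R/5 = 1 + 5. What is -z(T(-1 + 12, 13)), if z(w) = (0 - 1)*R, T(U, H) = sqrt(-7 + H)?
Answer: 30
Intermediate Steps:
R = 30 (R = 5*(1 + 5) = 5*6 = 30)
z(w) = -30 (z(w) = (0 - 1)*30 = -1*30 = -30)
-z(T(-1 + 12, 13)) = -1*(-30) = 30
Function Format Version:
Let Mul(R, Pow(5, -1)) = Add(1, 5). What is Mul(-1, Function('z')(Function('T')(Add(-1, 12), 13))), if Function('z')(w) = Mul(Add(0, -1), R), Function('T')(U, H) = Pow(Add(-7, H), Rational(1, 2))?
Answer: 30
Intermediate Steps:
R = 30 (R = Mul(5, Add(1, 5)) = Mul(5, 6) = 30)
Function('z')(w) = -30 (Function('z')(w) = Mul(Add(0, -1), 30) = Mul(-1, 30) = -30)
Mul(-1, Function('z')(Function('T')(Add(-1, 12), 13))) = Mul(-1, -30) = 30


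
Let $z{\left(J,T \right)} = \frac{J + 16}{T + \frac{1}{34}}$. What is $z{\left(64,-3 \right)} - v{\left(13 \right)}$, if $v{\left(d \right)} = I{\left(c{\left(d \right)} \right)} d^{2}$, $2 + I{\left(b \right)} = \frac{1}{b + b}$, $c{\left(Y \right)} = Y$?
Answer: $\frac{61523}{202} \approx 304.57$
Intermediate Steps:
$I{\left(b \right)} = -2 + \frac{1}{2 b}$ ($I{\left(b \right)} = -2 + \frac{1}{b + b} = -2 + \frac{1}{2 b}$)
$z{\left(J,T \right)} = \frac{16 + J}{\frac{1}{34} + T}$ ($z{\left(J,T \right)} = \frac{16 + J}{T + \frac{1}{34}} = \frac{16 + J}{\frac{1}{34} + T}$)
$v{\left(d \right)} = d^{2} \left(-2 + \frac{1}{2 d}\right)$ ($v{\left(d \right)} = \left(-2 + \frac{1}{2 d}\right) d^{2} = d^{2} \left(-2 + \frac{1}{2 d}\right)$)
$z{\left(64,-3 \right)} - v{\left(13 \right)} = \frac{34 \left(16 + 64\right)}{1 + 34 \left(-3\right)} - \frac{1}{2} \cdot 13 \left(1 - 52\right) = 34 \frac{1}{1 - 102} \cdot 80 - \frac{1}{2} \cdot 13 \left(1 - 52\right) = 34 \frac{1}{-101} \cdot 80 - \frac{1}{2} \cdot 13 \left(-51\right) = 34 \left(- \frac{1}{101}\right) 80 - - \frac{663}{2} = - \frac{2720}{101} + \frac{663}{2} = \frac{61523}{202}$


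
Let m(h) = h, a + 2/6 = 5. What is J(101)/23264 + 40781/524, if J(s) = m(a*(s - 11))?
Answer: 59309329/761896 ≈ 77.844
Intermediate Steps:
a = 14/3 (a = -⅓ + 5 = 14/3 ≈ 4.6667)
J(s) = -154/3 + 14*s/3 (J(s) = 14*(s - 11)/3 = 14*(-11 + s)/3 = -154/3 + 14*s/3)
J(101)/23264 + 40781/524 = (-154/3 + (14/3)*101)/23264 + 40781/524 = (-154/3 + 1414/3)*(1/23264) + 40781*(1/524) = 420*(1/23264) + 40781/524 = 105/5816 + 40781/524 = 59309329/761896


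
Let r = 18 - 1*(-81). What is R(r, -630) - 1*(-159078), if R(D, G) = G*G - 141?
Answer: 555837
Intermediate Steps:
r = 99 (r = 18 + 81 = 99)
R(D, G) = -141 + G² (R(D, G) = G² - 141 = -141 + G²)
R(r, -630) - 1*(-159078) = (-141 + (-630)²) - 1*(-159078) = (-141 + 396900) + 159078 = 396759 + 159078 = 555837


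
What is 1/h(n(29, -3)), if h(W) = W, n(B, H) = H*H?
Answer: ⅑ ≈ 0.11111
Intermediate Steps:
n(B, H) = H²
1/h(n(29, -3)) = 1/((-3)²) = 1/9 = ⅑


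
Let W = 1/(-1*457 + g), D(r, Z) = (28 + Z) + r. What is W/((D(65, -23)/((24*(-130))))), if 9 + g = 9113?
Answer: -312/60529 ≈ -0.0051546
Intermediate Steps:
g = 9104 (g = -9 + 9113 = 9104)
D(r, Z) = 28 + Z + r
W = 1/8647 (W = 1/(-1*457 + 9104) = 1/(-457 + 9104) = 1/8647 ≈ 0.00011565)
W/((D(65, -23)/((24*(-130))))) = 1/(8647*(((28 - 23 + 65)/((24*(-130)))))) = 1/(8647*((70/(-3120)))) = 1/(8647*((70*(-1/3120)))) = 1/(8647*(-7/312)) = (1/8647)*(-312/7) = -312/60529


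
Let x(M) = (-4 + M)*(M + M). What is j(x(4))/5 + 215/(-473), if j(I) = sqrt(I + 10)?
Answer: -5/11 + sqrt(10)/5 ≈ 0.17791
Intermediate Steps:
x(M) = 2*M*(-4 + M) (x(M) = (-4 + M)*(2*M) = 2*M*(-4 + M))
j(I) = sqrt(10 + I)
j(x(4))/5 + 215/(-473) = sqrt(10 + 2*4*(-4 + 4))/5 + 215/(-473) = sqrt(10 + 2*4*0)*(1/5) + 215*(-1/473) = sqrt(10 + 0)*(1/5) - 5/11 = sqrt(10)*(1/5) - 5/11 = sqrt(10)/5 - 5/11 = -5/11 + sqrt(10)/5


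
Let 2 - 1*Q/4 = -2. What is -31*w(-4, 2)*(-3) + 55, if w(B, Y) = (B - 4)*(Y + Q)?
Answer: -13337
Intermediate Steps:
Q = 16 (Q = 8 - 4*(-2) = 8 + 8 = 16)
w(B, Y) = (-4 + B)*(16 + Y) (w(B, Y) = (B - 4)*(Y + 16) = (-4 + B)*(16 + Y))
-31*w(-4, 2)*(-3) + 55 = -31*(-64 - 4*2 + 16*(-4) - 4*2)*(-3) + 55 = -31*(-64 - 8 - 64 - 8)*(-3) + 55 = -(-4464)*(-3) + 55 = -31*432 + 55 = -13392 + 55 = -13337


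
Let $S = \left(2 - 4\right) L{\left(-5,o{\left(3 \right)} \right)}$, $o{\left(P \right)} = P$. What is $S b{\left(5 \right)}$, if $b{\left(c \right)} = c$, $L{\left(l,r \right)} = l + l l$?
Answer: $-200$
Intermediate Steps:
$L{\left(l,r \right)} = l + l^{2}$
$S = -40$ ($S = \left(2 - 4\right) \left(- 5 \left(1 - 5\right)\right) = - 2 \left(\left(-5\right) \left(-4\right)\right) = \left(-2\right) 20 = -40$)
$S b{\left(5 \right)} = \left(-40\right) 5 = -200$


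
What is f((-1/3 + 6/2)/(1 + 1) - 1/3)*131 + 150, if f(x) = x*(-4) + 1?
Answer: -243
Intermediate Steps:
f(x) = 1 - 4*x (f(x) = -4*x + 1 = 1 - 4*x)
f((-1/3 + 6/2)/(1 + 1) - 1/3)*131 + 150 = (1 - 4*((-1/3 + 6/2)/(1 + 1) - 1/3))*131 + 150 = (1 - 4*((-1*⅓ + 6*(½))/2 - 1*⅓))*131 + 150 = (1 - 4*((-⅓ + 3)*(½) - ⅓))*131 + 150 = (1 - 4*((8/3)*(½) - ⅓))*131 + 150 = (1 - 4*(4/3 - ⅓))*131 + 150 = (1 - 4*1)*131 + 150 = (1 - 4)*131 + 150 = -3*131 + 150 = -393 + 150 = -243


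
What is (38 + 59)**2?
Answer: 9409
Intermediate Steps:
(38 + 59)**2 = 97**2 = 9409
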